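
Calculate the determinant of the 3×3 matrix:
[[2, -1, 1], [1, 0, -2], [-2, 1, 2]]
3

Expansion along first row:
det = 2·det([[0,-2],[1,2]]) - -1·det([[1,-2],[-2,2]]) + 1·det([[1,0],[-2,1]])
    = 2·(0·2 - -2·1) - -1·(1·2 - -2·-2) + 1·(1·1 - 0·-2)
    = 2·2 - -1·-2 + 1·1
    = 4 + -2 + 1 = 3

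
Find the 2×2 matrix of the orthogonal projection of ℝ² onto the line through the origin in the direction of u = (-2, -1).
[[4/5, 2/5], [2/5, 1/5]]

The orthogonal projection onto the line spanned by a nonzero vector u = (a, b) has matrix P = (u uᵀ) / (uᵀ u) = (1/(a² + b²)) · [[a², ab], [ab, b²]].
Here u = (-2, -1), so a² + b² = 4 + 1 = 5.
P = (1/5) · [[4, 2], [2, 1]] = [[4/5, 2/5], [2/5, 1/5]].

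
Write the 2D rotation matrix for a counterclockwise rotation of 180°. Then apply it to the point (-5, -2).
R = [[-1, 0], [0, -1]]; R·(-5, -2) = (5, 2)

Rotation matrix formula: R(θ) = [[cos θ, -sin θ], [sin θ, cos θ]]
For θ = 180°:
cos(180°) = -1
sin(180°) = 0
R = [[-1, 0], [0, -1]]
Apply to (-5, -2): [-1·-5 + (0)·-2, 0·-5 + -1·-2] = (5, 2)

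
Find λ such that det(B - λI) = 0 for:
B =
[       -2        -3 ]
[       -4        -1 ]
λ = -5, 2

Solve det(B - λI) = 0. For a 2×2 matrix the characteristic equation is λ² - (trace)λ + det = 0.
trace(B) = a + d = -2 - 1 = -3.
det(B) = a*d - b*c = (-2)*(-1) - (-3)*(-4) = 2 - 12 = -10.
Characteristic equation: λ² - (-3)λ + (-10) = 0.
Discriminant = (-3)² - 4*(-10) = 9 + 40 = 49.
λ = (-3 ± √49) / 2 = (-3 ± 7) / 2 = -5, 2.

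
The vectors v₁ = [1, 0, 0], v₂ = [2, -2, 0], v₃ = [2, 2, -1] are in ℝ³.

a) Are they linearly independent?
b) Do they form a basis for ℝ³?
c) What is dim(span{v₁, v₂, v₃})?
Yes independent, yes basis, dim = 3

Stack v₁, v₂, v₃ as rows of a 3×3 matrix.
[[1, 0, 0]; [2, -2, 0]; [2, 2, -1]] is already lower triangular with nonzero diagonal entries (1, -2, -1), so its determinant is the product of the diagonal entries, det = (1)·(-2)·(-1) = 2 ≠ 0, and the rows are linearly independent.
Three linearly independent vectors in ℝ³ form a basis for ℝ³, so dim(span{v₁,v₂,v₃}) = 3.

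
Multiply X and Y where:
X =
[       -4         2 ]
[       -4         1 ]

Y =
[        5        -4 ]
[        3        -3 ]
XY =
[      -14        10 ]
[      -17        13 ]

Matrix multiplication: (XY)[i][j] = sum over k of X[i][k] * Y[k][j].
  (XY)[0][0] = (-4)*(5) + (2)*(3) = -14
  (XY)[0][1] = (-4)*(-4) + (2)*(-3) = 10
  (XY)[1][0] = (-4)*(5) + (1)*(3) = -17
  (XY)[1][1] = (-4)*(-4) + (1)*(-3) = 13
XY =
[      -14        10 ]
[      -17        13 ]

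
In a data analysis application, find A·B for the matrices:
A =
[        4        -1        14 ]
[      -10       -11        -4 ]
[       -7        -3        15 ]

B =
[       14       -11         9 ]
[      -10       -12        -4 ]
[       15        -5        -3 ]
AB =
[      276      -102        -2 ]
[      -90       262       -34 ]
[      157        38       -96 ]

Matrix multiplication: (AB)[i][j] = sum over k of A[i][k] * B[k][j].
  (AB)[0][0] = (4)*(14) + (-1)*(-10) + (14)*(15) = 276
  (AB)[0][1] = (4)*(-11) + (-1)*(-12) + (14)*(-5) = -102
  (AB)[0][2] = (4)*(9) + (-1)*(-4) + (14)*(-3) = -2
  (AB)[1][0] = (-10)*(14) + (-11)*(-10) + (-4)*(15) = -90
  (AB)[1][1] = (-10)*(-11) + (-11)*(-12) + (-4)*(-5) = 262
  (AB)[1][2] = (-10)*(9) + (-11)*(-4) + (-4)*(-3) = -34
  (AB)[2][0] = (-7)*(14) + (-3)*(-10) + (15)*(15) = 157
  (AB)[2][1] = (-7)*(-11) + (-3)*(-12) + (15)*(-5) = 38
  (AB)[2][2] = (-7)*(9) + (-3)*(-4) + (15)*(-3) = -96
AB =
[      276      -102        -2 ]
[      -90       262       -34 ]
[      157        38       -96 ]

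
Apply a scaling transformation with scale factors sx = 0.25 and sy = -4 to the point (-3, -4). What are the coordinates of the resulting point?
(-0.75, 16)

Scaling matrix:
[[0.25, 0], [0, -4]]
Result: (-3 × 0.25, -4 × -4) = (-0.75, 16)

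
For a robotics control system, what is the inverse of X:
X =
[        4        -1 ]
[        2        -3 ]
det(X) = -10
X⁻¹ =
[     3/10     -1/10 ]
[      1/5      -2/5 ]

For a 2×2 matrix X = [[a, b], [c, d]] with det(X) ≠ 0, X⁻¹ = (1/det(X)) * [[d, -b], [-c, a]].
det(X) = (4)*(-3) - (-1)*(2) = -12 + 2 = -10.
X⁻¹ = (1/-10) * [[-3, 1], [-2, 4]].
Dividing each entry by -10 and reducing:
X⁻¹ =
[     3/10     -1/10 ]
[      1/5      -2/5 ]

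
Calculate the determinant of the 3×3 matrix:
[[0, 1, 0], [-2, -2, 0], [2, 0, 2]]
4

Expansion along first row:
det = 0·det([[-2,0],[0,2]]) - 1·det([[-2,0],[2,2]]) + 0·det([[-2,-2],[2,0]])
    = 0·(-2·2 - 0·0) - 1·(-2·2 - 0·2) + 0·(-2·0 - -2·2)
    = 0·-4 - 1·-4 + 0·4
    = 0 + 4 + 0 = 4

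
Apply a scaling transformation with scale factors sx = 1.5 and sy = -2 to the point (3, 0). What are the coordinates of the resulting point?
(4.5, 0)

Scaling matrix:
[[1.50, 0], [0, -2]]
Result: (3 × 1.5, 0 × -2) = (4.5, 0)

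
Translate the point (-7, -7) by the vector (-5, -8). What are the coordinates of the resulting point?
(-12, -15)

Translation by (-5, -8):
x' = -7 + -5 = -12
y' = -7 + -8 = -15
Homogeneous matrix: [[1, 0, -5], [0, 1, -8], [0, 0, 1]]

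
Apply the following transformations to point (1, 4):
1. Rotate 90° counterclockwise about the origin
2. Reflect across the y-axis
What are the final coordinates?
(4, 1)

Step 1: Rotate 90° → (-4, 1)
Step 2: Reflect across the y-axis → (4, 1)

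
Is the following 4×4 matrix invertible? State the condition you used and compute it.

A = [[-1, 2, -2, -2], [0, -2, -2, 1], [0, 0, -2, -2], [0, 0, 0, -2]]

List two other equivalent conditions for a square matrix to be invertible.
Yes, invertible; det(A) = 8 ≠ 0. Equivalent conditions: rank(A) = 4; Ax = 0 has only the trivial solution; 0 is not an eigenvalue; the columns of A are linearly independent.

To check invertibility, compute det(A).
The given matrix is triangular, so det(A) equals the product of its diagonal entries = 8 ≠ 0.
Since det(A) ≠ 0, A is invertible.
Equivalent conditions for a square matrix A to be invertible:
- rank(A) = 4 (full rank).
- The homogeneous system Ax = 0 has only the trivial solution x = 0.
- 0 is not an eigenvalue of A.
- The columns (equivalently rows) of A are linearly independent.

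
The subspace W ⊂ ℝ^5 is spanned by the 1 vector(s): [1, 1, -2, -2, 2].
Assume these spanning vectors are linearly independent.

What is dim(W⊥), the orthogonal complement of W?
dim(W⊥) = 4

For any subspace W of ℝ^n, dim(W) + dim(W⊥) = n (the whole-space dimension).
Here the given 1 vectors are linearly independent, so dim(W) = 1.
Thus dim(W⊥) = n - dim(W) = 5 - 1 = 4.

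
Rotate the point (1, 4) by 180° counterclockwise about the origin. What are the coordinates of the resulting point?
(-1, -4)

Rotation matrix R(θ) = [[cos θ, -sin θ], [sin θ, cos θ]]; for θ = 180°:
R = [[-1, 0], [0, -1]]
Result: R × [1, 4]ᵀ = [-1·1 + (0)·4, 0·1 + (-1)·4]ᵀ = (-1, -4)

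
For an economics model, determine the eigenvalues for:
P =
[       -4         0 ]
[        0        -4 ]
λ = -4, -4

Solve det(P - λI) = 0. For a 2×2 matrix the characteristic equation is λ² - (trace)λ + det = 0.
trace(P) = a + d = -4 - 4 = -8.
det(P) = a*d - b*c = (-4)*(-4) - (0)*(0) = 16 - 0 = 16.
Characteristic equation: λ² - (-8)λ + (16) = 0.
Discriminant = (-8)² - 4*(16) = 64 - 64 = 0.
λ = (-8 ± √0) / 2 = (-8 ± 0) / 2 = -4, -4.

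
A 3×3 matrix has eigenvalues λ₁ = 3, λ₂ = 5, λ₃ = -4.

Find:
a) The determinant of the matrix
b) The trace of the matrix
det = -60, trace = 4

Two standard eigenvalue identities:
- det(A) equals the product of the eigenvalues (counted with multiplicity).
- trace(A) equals the sum of the eigenvalues.
det(A) = (3)*(5)*(-4) = -60.
trace(A) = 3 + 5 - 4 = 4.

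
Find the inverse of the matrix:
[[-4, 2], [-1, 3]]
[[-3/10, 1/5], [-1/10, 2/5]]

For [[a,b],[c,d]], inverse = (1/det)·[[d,-b],[-c,a]]
det = -4·3 - 2·-1 = -10
Inverse = (1/-10)·[[3, -2], [1, -4]]
        = [[-3/10, 1/5], [-1/10, 2/5]]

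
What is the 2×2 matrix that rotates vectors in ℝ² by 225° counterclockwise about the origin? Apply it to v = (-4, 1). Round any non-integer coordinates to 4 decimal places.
R = [[-√2/2, √2/2], [-√2/2, -√2/2]]; R·v = (3.5355, 2.1213)

A counterclockwise rotation by angle θ in ℝ² has matrix R(θ) = [[cos θ, -sin θ], [sin θ, cos θ]].
For θ = 225°: cos θ = -√2/2, sin θ = -√2/2.
R(225°) = [[-√2/2, √2/2], [-√2/2, -√2/2]].
R·v = [-√2/2·-4 + (√2/2)·1, -√2/2·-4 + -√2/2·1] = (3.5355, 2.1213).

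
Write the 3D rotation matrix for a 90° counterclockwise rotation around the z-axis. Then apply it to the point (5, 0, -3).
R = [[0, -1, 0], [1, 0, 0], [0, 0, 1]]; R·(5, 0, -3) = (0, 5, -3)

Rotation matrix for 90° around z-axis:
cos(90°) = 0, sin(90°) = 1
R = [[0, -1, 0], [1, 0, 0], [0, 0, 1]]
Apply to (5, 0, -3): R·[5, 0, -3]ᵀ = (0, 5, -3)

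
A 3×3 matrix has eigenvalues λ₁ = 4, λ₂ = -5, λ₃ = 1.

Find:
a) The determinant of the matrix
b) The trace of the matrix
det = -20, trace = 0

Two standard eigenvalue identities:
- det(A) equals the product of the eigenvalues (counted with multiplicity).
- trace(A) equals the sum of the eigenvalues.
det(A) = (4)*(-5)*(1) = -20.
trace(A) = 4 - 5 + 1 = 0.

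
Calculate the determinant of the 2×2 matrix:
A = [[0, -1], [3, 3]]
3

For A = [[a, b], [c, d]], det(A) = a*d - b*c.
det(A) = (0)*(3) - (-1)*(3) = 0 - -3 = 3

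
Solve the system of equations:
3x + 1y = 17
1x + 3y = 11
x = 5, y = 2

Use elimination (row reduction):
Equation 1: 3x + 1y = 17.
Equation 2: 1x + 3y = 11.
Multiply Eq1 by 1 and Eq2 by 3: 3x + 1y = 17;  3x + 9y = 33.
Subtract: (8)y = 16, so y = 2.
Back-substitute into Eq1: 3x + 1*(2) = 17, so x = 5.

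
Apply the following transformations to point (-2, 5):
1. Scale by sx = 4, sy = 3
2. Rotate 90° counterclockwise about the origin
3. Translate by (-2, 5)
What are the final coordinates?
(-17, -3)

Step 1: Scale → (-8, 15)
Step 2: Rotate 90° → (-15, -8)
Step 3: Translate → (-17, -3)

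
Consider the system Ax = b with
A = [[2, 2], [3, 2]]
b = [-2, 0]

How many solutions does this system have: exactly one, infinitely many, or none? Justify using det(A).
Exactly one solution

Compute det(A) = (2)*(2) - (2)*(3) = -2.
Because det(A) ≠ 0, A is invertible and Ax = b has a unique solution for every b (here x = A⁻¹ b).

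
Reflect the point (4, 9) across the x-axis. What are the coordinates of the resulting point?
(4, -9)

Reflection across x-axis: (4, 9) → (4, -9)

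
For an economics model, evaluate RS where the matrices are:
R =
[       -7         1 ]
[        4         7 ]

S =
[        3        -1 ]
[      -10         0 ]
RS =
[      -31         7 ]
[      -58        -4 ]

Matrix multiplication: (RS)[i][j] = sum over k of R[i][k] * S[k][j].
  (RS)[0][0] = (-7)*(3) + (1)*(-10) = -31
  (RS)[0][1] = (-7)*(-1) + (1)*(0) = 7
  (RS)[1][0] = (4)*(3) + (7)*(-10) = -58
  (RS)[1][1] = (4)*(-1) + (7)*(0) = -4
RS =
[      -31         7 ]
[      -58        -4 ]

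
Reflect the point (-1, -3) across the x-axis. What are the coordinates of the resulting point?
(-1, 3)

Reflection across x-axis: (-1, -3) → (-1, 3)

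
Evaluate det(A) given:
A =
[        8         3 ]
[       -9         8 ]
det(A) = 91

For a 2×2 matrix [[a, b], [c, d]], det = a*d - b*c.
det(A) = (8)*(8) - (3)*(-9) = 64 + 27 = 91.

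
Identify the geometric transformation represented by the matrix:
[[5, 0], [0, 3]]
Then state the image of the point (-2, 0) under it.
non-uniform scaling by (5, 3); image of (-2, 0) is (-10, 0)

This is diagonal with distinct entries, so it scales the x-axis by 5 and the y-axis by 3.
The matrix [[5, 0], [0, 3]] represents: non-uniform scaling by (5, 3).
Applying it to (-2, 0): [5·-2 + 0·0, 0·-2 + 3·0] = (-10, 0).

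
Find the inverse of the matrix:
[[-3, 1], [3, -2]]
[[-2/3, -1/3], [-1, -1]]

For [[a,b],[c,d]], inverse = (1/det)·[[d,-b],[-c,a]]
det = -3·-2 - 1·3 = 3
Inverse = (1/3)·[[-2, -1], [-3, -3]]
        = [[-2/3, -1/3], [-1, -1]]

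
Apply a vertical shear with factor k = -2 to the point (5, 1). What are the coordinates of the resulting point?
(5, -9)

Shear matrix for vertical shear with factor k = -2:
[[1, 0], [-2, 1]]
Result: (5, 1) → (5, -9)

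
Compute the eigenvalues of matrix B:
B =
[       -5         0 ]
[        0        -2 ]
λ = -5, -2

Solve det(B - λI) = 0. For a 2×2 matrix the characteristic equation is λ² - (trace)λ + det = 0.
trace(B) = a + d = -5 - 2 = -7.
det(B) = a*d - b*c = (-5)*(-2) - (0)*(0) = 10 - 0 = 10.
Characteristic equation: λ² - (-7)λ + (10) = 0.
Discriminant = (-7)² - 4*(10) = 49 - 40 = 9.
λ = (-7 ± √9) / 2 = (-7 ± 3) / 2 = -5, -2.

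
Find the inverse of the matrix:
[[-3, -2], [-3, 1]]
[[-1/9, -2/9], [-1/3, 1/3]]

For [[a,b],[c,d]], inverse = (1/det)·[[d,-b],[-c,a]]
det = -3·1 - -2·-3 = -9
Inverse = (1/-9)·[[1, 2], [3, -3]]
        = [[-1/9, -2/9], [-1/3, 1/3]]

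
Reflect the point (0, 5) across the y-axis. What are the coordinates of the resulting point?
(0, 5)

Reflection across y-axis: (0, 5) → (0, 5)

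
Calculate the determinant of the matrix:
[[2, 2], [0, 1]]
2

For a 2×2 matrix [[a, b], [c, d]], det = ad - bc
det = (2)(1) - (2)(0) = 2 - 0 = 2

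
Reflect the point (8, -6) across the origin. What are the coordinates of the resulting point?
(-8, 6)

Reflection across origin: (8, -6) → (-8, 6)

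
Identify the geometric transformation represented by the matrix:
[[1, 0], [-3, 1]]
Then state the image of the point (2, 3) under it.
vertical shear with factor -3; image of (2, 3) is (2, -3)

The matrix [[1, 0], [k, 1]] sends (x, y) to (x, -3x + y), leaving the x-coordinate fixed: a vertical shear.
The matrix [[1, 0], [-3, 1]] represents: vertical shear with factor -3.
Applying it to (2, 3): [1·2 + 0·3, -3·2 + 1·3] = (2, -3).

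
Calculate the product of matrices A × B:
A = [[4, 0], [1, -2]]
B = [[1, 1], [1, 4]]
[[4, 4], [-1, -7]]

Matrix multiplication:
C[0][0] = 4×1 + 0×1 = 4
C[0][1] = 4×1 + 0×4 = 4
C[1][0] = 1×1 + -2×1 = -1
C[1][1] = 1×1 + -2×4 = -7
Result: [[4, 4], [-1, -7]]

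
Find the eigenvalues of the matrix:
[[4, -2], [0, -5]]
λ = -5 and λ = 4

Characteristic equation: det(A - λI) = 0
λ² - (trace)λ + (det) = 0
λ² - (-1)λ + (-20) = 0
λ² + 1λ - 20 = 0
Solving: λ = -5, 4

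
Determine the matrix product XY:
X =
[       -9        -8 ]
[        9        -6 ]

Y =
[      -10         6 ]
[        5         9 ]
XY =
[       50      -126 ]
[     -120         0 ]

Matrix multiplication: (XY)[i][j] = sum over k of X[i][k] * Y[k][j].
  (XY)[0][0] = (-9)*(-10) + (-8)*(5) = 50
  (XY)[0][1] = (-9)*(6) + (-8)*(9) = -126
  (XY)[1][0] = (9)*(-10) + (-6)*(5) = -120
  (XY)[1][1] = (9)*(6) + (-6)*(9) = 0
XY =
[       50      -126 ]
[     -120         0 ]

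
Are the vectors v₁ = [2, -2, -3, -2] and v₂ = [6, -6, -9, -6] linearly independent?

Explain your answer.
No, linearly dependent (v₂ = 3·v₁)

Check whether there is a scalar k with v₂ = k·v₁.
Comparing components, k = 3 satisfies 3·[2, -2, -3, -2] = [6, -6, -9, -6].
Since v₂ is a scalar multiple of v₁, the two vectors are linearly dependent.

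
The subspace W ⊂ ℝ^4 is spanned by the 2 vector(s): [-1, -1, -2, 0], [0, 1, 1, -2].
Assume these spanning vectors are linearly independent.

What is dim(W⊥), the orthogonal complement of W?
dim(W⊥) = 2

For any subspace W of ℝ^n, dim(W) + dim(W⊥) = n (the whole-space dimension).
Here the given 2 vectors are linearly independent, so dim(W) = 2.
Thus dim(W⊥) = n - dim(W) = 4 - 2 = 2.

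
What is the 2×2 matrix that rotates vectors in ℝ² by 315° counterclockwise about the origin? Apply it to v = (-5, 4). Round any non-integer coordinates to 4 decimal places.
R = [[√2/2, √2/2], [-√2/2, √2/2]]; R·v = (-0.7071, 6.3640)

A counterclockwise rotation by angle θ in ℝ² has matrix R(θ) = [[cos θ, -sin θ], [sin θ, cos θ]].
For θ = 315°: cos θ = √2/2, sin θ = -√2/2.
R(315°) = [[√2/2, √2/2], [-√2/2, √2/2]].
R·v = [√2/2·-5 + (√2/2)·4, -√2/2·-5 + √2/2·4] = (-0.7071, 6.3640).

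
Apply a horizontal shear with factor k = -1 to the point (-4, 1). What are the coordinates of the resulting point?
(-5, 1)

Shear matrix for horizontal shear with factor k = -1:
[[1, -1], [0, 1]]
Result: (-4, 1) → (-5, 1)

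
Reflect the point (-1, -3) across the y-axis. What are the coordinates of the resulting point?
(1, -3)

Reflection across y-axis: (-1, -3) → (1, -3)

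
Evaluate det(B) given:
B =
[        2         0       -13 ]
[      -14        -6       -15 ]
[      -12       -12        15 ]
det(B) = -1788

Expand along row 0 (cofactor expansion): det(B) = a*(e*i - f*h) - b*(d*i - f*g) + c*(d*h - e*g), where the 3×3 is [[a, b, c], [d, e, f], [g, h, i]].
Minor M_00 = (-6)*(15) - (-15)*(-12) = -90 - 180 = -270.
Minor M_01 = (-14)*(15) - (-15)*(-12) = -210 - 180 = -390.
Minor M_02 = (-14)*(-12) - (-6)*(-12) = 168 - 72 = 96.
det(B) = (2)*(-270) - (0)*(-390) + (-13)*(96) = -540 + 0 - 1248 = -1788.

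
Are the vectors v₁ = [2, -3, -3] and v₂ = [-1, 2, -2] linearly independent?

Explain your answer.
Yes, linearly independent

Two vectors are linearly dependent iff one is a scalar multiple of the other.
No single scalar k satisfies v₂ = k·v₁ (the ratios of corresponding entries disagree), so v₁ and v₂ are linearly independent.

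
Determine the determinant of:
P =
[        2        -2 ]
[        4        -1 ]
det(P) = 6

For a 2×2 matrix [[a, b], [c, d]], det = a*d - b*c.
det(P) = (2)*(-1) - (-2)*(4) = -2 + 8 = 6.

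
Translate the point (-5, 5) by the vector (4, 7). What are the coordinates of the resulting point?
(-1, 12)

Translation by (4, 7):
x' = -5 + 4 = -1
y' = 5 + 7 = 12
Homogeneous matrix: [[1, 0, 4], [0, 1, 7], [0, 0, 1]]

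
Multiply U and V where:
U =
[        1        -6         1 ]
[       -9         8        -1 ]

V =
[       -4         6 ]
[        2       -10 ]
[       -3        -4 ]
UV =
[      -19        62 ]
[       55      -130 ]

Matrix multiplication: (UV)[i][j] = sum over k of U[i][k] * V[k][j].
  (UV)[0][0] = (1)*(-4) + (-6)*(2) + (1)*(-3) = -19
  (UV)[0][1] = (1)*(6) + (-6)*(-10) + (1)*(-4) = 62
  (UV)[1][0] = (-9)*(-4) + (8)*(2) + (-1)*(-3) = 55
  (UV)[1][1] = (-9)*(6) + (8)*(-10) + (-1)*(-4) = -130
UV =
[      -19        62 ]
[       55      -130 ]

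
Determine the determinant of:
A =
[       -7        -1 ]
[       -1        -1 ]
det(A) = 6

For a 2×2 matrix [[a, b], [c, d]], det = a*d - b*c.
det(A) = (-7)*(-1) - (-1)*(-1) = 7 - 1 = 6.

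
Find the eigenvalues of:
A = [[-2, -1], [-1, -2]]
λ = -3, -1

Solve det(A - λI) = 0. For a 2×2 matrix this is λ² - (trace)λ + det = 0.
trace(A) = -2 - 2 = -4.
det(A) = (-2)*(-2) - (-1)*(-1) = 4 - 1 = 3.
Characteristic equation: λ² - (-4)λ + (3) = 0.
Discriminant: (-4)² - 4*(3) = 16 - 12 = 4.
Roots: λ = (-4 ± √4) / 2 = -3, -1.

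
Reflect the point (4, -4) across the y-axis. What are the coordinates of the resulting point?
(-4, -4)

Reflection across y-axis: (4, -4) → (-4, -4)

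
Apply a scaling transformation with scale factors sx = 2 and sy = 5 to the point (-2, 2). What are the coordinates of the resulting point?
(-4, 10)

Scaling matrix:
[[2, 0], [0, 5]]
Result: (-2 × 2, 2 × 5) = (-4, 10)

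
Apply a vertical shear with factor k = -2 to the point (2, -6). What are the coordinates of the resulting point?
(2, -10)

Shear matrix for vertical shear with factor k = -2:
[[1, 0], [-2, 1]]
Result: (2, -6) → (2, -10)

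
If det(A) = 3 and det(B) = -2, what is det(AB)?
-6

Use the multiplicative property of determinants: det(AB) = det(A)*det(B).
det(AB) = (3)*(-2) = -6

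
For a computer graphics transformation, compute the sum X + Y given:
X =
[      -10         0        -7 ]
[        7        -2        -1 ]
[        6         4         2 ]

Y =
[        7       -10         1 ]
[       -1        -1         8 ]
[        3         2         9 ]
X + Y =
[       -3       -10        -6 ]
[        6        -3         7 ]
[        9         6        11 ]

Matrix addition is elementwise: (X+Y)[i][j] = X[i][j] + Y[i][j].
  (X+Y)[0][0] = (-10) + (7) = -3
  (X+Y)[0][1] = (0) + (-10) = -10
  (X+Y)[0][2] = (-7) + (1) = -6
  (X+Y)[1][0] = (7) + (-1) = 6
  (X+Y)[1][1] = (-2) + (-1) = -3
  (X+Y)[1][2] = (-1) + (8) = 7
  (X+Y)[2][0] = (6) + (3) = 9
  (X+Y)[2][1] = (4) + (2) = 6
  (X+Y)[2][2] = (2) + (9) = 11
X + Y =
[       -3       -10        -6 ]
[        6        -3         7 ]
[        9         6        11 ]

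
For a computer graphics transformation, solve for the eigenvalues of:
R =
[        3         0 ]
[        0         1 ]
λ = 1, 3

Solve det(R - λI) = 0. For a 2×2 matrix the characteristic equation is λ² - (trace)λ + det = 0.
trace(R) = a + d = 3 + 1 = 4.
det(R) = a*d - b*c = (3)*(1) - (0)*(0) = 3 - 0 = 3.
Characteristic equation: λ² - (4)λ + (3) = 0.
Discriminant = (4)² - 4*(3) = 16 - 12 = 4.
λ = (4 ± √4) / 2 = (4 ± 2) / 2 = 1, 3.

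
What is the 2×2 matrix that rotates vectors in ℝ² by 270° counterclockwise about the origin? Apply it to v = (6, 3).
R = [[0, 1], [-1, 0]]; R·v = (3, -6)

A counterclockwise rotation by angle θ in ℝ² has matrix R(θ) = [[cos θ, -sin θ], [sin θ, cos θ]].
For θ = 270°: cos θ = 0, sin θ = -1.
R(270°) = [[0, 1], [-1, 0]].
R·v = [0·6 + (1)·3, -1·6 + 0·3] = (3, -6).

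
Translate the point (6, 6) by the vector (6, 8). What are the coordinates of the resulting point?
(12, 14)

Translation by (6, 8):
x' = 6 + 6 = 12
y' = 6 + 8 = 14
Homogeneous matrix: [[1, 0, 6], [0, 1, 8], [0, 0, 1]]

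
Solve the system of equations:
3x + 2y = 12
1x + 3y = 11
x = 2, y = 3

Use elimination (row reduction):
Equation 1: 3x + 2y = 12.
Equation 2: 1x + 3y = 11.
Multiply Eq1 by 1 and Eq2 by 3: 3x + 2y = 12;  3x + 9y = 33.
Subtract: (7)y = 21, so y = 3.
Back-substitute into Eq1: 3x + 2*(3) = 12, so x = 2.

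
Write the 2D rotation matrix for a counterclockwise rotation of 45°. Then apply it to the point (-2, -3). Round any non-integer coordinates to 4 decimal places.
R = [[√2/2, -√2/2], [√2/2, √2/2]]; R·(-2, -3) = (0.7071, -3.5355)

Rotation matrix formula: R(θ) = [[cos θ, -sin θ], [sin θ, cos θ]]
For θ = 45°:
cos(45°) = √2/2
sin(45°) = √2/2
R = [[√2/2, -√2/2], [√2/2, √2/2]]
Apply to (-2, -3): [√2/2·-2 + (-√2/2)·-3, √2/2·-2 + √2/2·-3] = (0.7071, -3.5355)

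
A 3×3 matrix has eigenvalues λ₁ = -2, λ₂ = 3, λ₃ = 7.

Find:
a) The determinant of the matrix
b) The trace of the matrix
det = -42, trace = 8

Two standard eigenvalue identities:
- det(A) equals the product of the eigenvalues (counted with multiplicity).
- trace(A) equals the sum of the eigenvalues.
det(A) = (-2)*(3)*(7) = -42.
trace(A) = -2 + 3 + 7 = 8.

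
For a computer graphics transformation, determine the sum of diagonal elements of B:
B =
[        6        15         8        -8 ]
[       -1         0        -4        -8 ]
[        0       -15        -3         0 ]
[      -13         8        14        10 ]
tr(B) = 6 + 0 - 3 + 10 = 13

The trace of a square matrix is the sum of its diagonal entries.
Diagonal entries of B: B[0][0] = 6, B[1][1] = 0, B[2][2] = -3, B[3][3] = 10.
tr(B) = 6 + 0 - 3 + 10 = 13.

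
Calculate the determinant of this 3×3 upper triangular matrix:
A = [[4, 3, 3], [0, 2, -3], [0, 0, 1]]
8

The determinant of a triangular matrix is the product of its diagonal entries (the off-diagonal entries above the diagonal do not affect it).
det(A) = (4) * (2) * (1) = 8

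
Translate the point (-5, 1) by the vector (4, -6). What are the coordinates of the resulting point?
(-1, -5)

Translation by (4, -6):
x' = -5 + 4 = -1
y' = 1 + -6 = -5
Homogeneous matrix: [[1, 0, 4], [0, 1, -6], [0, 0, 1]]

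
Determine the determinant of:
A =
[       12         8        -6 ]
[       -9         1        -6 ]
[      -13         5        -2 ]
det(A) = 1008

Expand along row 0 (cofactor expansion): det(A) = a*(e*i - f*h) - b*(d*i - f*g) + c*(d*h - e*g), where the 3×3 is [[a, b, c], [d, e, f], [g, h, i]].
Minor M_00 = (1)*(-2) - (-6)*(5) = -2 + 30 = 28.
Minor M_01 = (-9)*(-2) - (-6)*(-13) = 18 - 78 = -60.
Minor M_02 = (-9)*(5) - (1)*(-13) = -45 + 13 = -32.
det(A) = (12)*(28) - (8)*(-60) + (-6)*(-32) = 336 + 480 + 192 = 1008.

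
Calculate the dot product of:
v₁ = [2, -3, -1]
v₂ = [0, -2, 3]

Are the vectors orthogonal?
3, No

The dot product is the sum of products of corresponding components.
v₁·v₂ = (2)*(0) + (-3)*(-2) + (-1)*(3) = 0 + 6 - 3 = 3.
Two vectors are orthogonal iff their dot product is 0; here the dot product is 3, so the vectors are not orthogonal.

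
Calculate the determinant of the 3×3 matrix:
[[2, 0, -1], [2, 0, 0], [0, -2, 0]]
4

Expansion along first row:
det = 2·det([[0,0],[-2,0]]) - 0·det([[2,0],[0,0]]) + -1·det([[2,0],[0,-2]])
    = 2·(0·0 - 0·-2) - 0·(2·0 - 0·0) + -1·(2·-2 - 0·0)
    = 2·0 - 0·0 + -1·-4
    = 0 + 0 + 4 = 4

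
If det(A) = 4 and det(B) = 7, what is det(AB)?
28

Use the multiplicative property of determinants: det(AB) = det(A)*det(B).
det(AB) = (4)*(7) = 28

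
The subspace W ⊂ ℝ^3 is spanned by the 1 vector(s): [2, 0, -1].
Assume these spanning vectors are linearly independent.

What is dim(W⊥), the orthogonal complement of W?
dim(W⊥) = 2

For any subspace W of ℝ^n, dim(W) + dim(W⊥) = n (the whole-space dimension).
Here the given 1 vectors are linearly independent, so dim(W) = 1.
Thus dim(W⊥) = n - dim(W) = 3 - 1 = 2.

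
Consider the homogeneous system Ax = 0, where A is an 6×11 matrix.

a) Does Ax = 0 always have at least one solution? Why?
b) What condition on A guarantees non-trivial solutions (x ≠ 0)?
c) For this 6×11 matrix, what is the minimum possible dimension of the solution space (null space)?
a) Yes, x = 0 is always a solution. b) When A has linearly dependent columns (rank < n). c) Minimum nullity = 5.

a) x = 0 satisfies A·0 = 0, so the zero vector is always a solution.
b) Non-trivial solutions exist iff the columns of A are linearly dependent, equivalently rank(A) < n (the number of columns).
c) By rank-nullity, rank(A) + nullity(A) = n = 11. Since A has only 6 rows, rank(A) ≤ 6, so nullity(A) ≥ 11 - 6 = 5.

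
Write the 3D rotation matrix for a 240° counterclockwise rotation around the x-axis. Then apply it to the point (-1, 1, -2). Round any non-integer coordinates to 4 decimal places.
R = [[1, 0, 0], [0, -1/2, √3/2], [0, -√3/2, -1/2]]; R·(-1, 1, -2) = (-1.0000, -2.2321, 0.1340)

Rotation matrix for 240° around x-axis:
cos(240°) = -1/2, sin(240°) = -√3/2
R = [[1, 0, 0], [0, -1/2, √3/2], [0, -√3/2, -1/2]]
Apply to (-1, 1, -2): R·[-1, 1, -2]ᵀ = (-1.0000, -2.2321, 0.1340)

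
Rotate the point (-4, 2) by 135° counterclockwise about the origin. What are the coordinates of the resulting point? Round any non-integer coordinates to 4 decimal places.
(1.4142, -4.2426)

Rotation matrix R(θ) = [[cos θ, -sin θ], [sin θ, cos θ]]; for θ = 135°:
R = [[-√2/2, -√2/2], [√2/2, -√2/2]]
Result: R × [-4, 2]ᵀ = [-√2/2·-4 + (-√2/2)·2, √2/2·-4 + (-√2/2)·2]ᵀ = (1.4142, -4.2426)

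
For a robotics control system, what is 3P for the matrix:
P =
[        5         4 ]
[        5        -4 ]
3P =
[       15        12 ]
[       15       -12 ]

Scalar multiplication is elementwise: (3P)[i][j] = 3 * P[i][j].
  (3P)[0][0] = 3 * (5) = 15
  (3P)[0][1] = 3 * (4) = 12
  (3P)[1][0] = 3 * (5) = 15
  (3P)[1][1] = 3 * (-4) = -12
3P =
[       15        12 ]
[       15       -12 ]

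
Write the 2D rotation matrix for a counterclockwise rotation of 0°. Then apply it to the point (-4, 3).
R = [[1, 0], [0, 1]]; R·(-4, 3) = (-4, 3)

Rotation matrix formula: R(θ) = [[cos θ, -sin θ], [sin θ, cos θ]]
For θ = 0°:
cos(0°) = 1
sin(0°) = 0
R = [[1, 0], [0, 1]]
Apply to (-4, 3): [1·-4 + (0)·3, 0·-4 + 1·3] = (-4, 3)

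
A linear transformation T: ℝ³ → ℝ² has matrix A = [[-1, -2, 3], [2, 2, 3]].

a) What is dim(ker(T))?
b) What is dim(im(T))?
dim(ker) = 1, dim(im) = 2

The two rows are not scalar multiples of one another (no single k satisfies row 2 = k × row 1), so they are linearly independent.
Thus rank(A) = 2.
dim(im(T)) = rank(A) = 2.
By the rank-nullity theorem applied to T: ℝ³ → ℝ², rank(A) + nullity(A) = 3 (the domain dimension), so dim(ker(T)) = 3 - 2 = 1.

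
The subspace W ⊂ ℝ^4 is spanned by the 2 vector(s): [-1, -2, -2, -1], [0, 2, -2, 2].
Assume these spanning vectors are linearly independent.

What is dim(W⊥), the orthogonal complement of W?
dim(W⊥) = 2

For any subspace W of ℝ^n, dim(W) + dim(W⊥) = n (the whole-space dimension).
Here the given 2 vectors are linearly independent, so dim(W) = 2.
Thus dim(W⊥) = n - dim(W) = 4 - 2 = 2.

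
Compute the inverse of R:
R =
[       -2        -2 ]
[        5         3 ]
det(R) = 4
R⁻¹ =
[      3/4       1/2 ]
[     -5/4      -1/2 ]

For a 2×2 matrix R = [[a, b], [c, d]] with det(R) ≠ 0, R⁻¹ = (1/det(R)) * [[d, -b], [-c, a]].
det(R) = (-2)*(3) - (-2)*(5) = -6 + 10 = 4.
R⁻¹ = (1/4) * [[3, 2], [-5, -2]].
Dividing each entry by 4 and reducing:
R⁻¹ =
[      3/4       1/2 ]
[     -5/4      -1/2 ]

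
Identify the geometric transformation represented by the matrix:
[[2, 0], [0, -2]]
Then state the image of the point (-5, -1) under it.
non-uniform scaling by (2, -2); image of (-5, -1) is (-10, 2)

This is diagonal with distinct entries, so it scales the x-axis by 2 and the y-axis by -2.
The matrix [[2, 0], [0, -2]] represents: non-uniform scaling by (2, -2).
Applying it to (-5, -1): [2·-5 + 0·-1, 0·-5 + -2·-1] = (-10, 2).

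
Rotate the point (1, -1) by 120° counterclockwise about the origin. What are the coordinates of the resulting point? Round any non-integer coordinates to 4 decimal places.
(0.3660, 1.3660)

Rotation matrix R(θ) = [[cos θ, -sin θ], [sin θ, cos θ]]; for θ = 120°:
R = [[-1/2, -√3/2], [√3/2, -1/2]]
Result: R × [1, -1]ᵀ = [-1/2·1 + (-√3/2)·-1, √3/2·1 + (-1/2)·-1]ᵀ = (0.3660, 1.3660)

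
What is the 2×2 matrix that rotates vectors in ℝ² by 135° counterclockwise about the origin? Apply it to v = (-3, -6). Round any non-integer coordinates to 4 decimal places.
R = [[-√2/2, -√2/2], [√2/2, -√2/2]]; R·v = (6.3640, 2.1213)

A counterclockwise rotation by angle θ in ℝ² has matrix R(θ) = [[cos θ, -sin θ], [sin θ, cos θ]].
For θ = 135°: cos θ = -√2/2, sin θ = √2/2.
R(135°) = [[-√2/2, -√2/2], [√2/2, -√2/2]].
R·v = [-√2/2·-3 + (-√2/2)·-6, √2/2·-3 + -√2/2·-6] = (6.3640, 2.1213).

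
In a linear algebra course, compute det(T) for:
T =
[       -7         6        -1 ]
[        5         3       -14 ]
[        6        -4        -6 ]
det(T) = 232

Expand along row 0 (cofactor expansion): det(T) = a*(e*i - f*h) - b*(d*i - f*g) + c*(d*h - e*g), where the 3×3 is [[a, b, c], [d, e, f], [g, h, i]].
Minor M_00 = (3)*(-6) - (-14)*(-4) = -18 - 56 = -74.
Minor M_01 = (5)*(-6) - (-14)*(6) = -30 + 84 = 54.
Minor M_02 = (5)*(-4) - (3)*(6) = -20 - 18 = -38.
det(T) = (-7)*(-74) - (6)*(54) + (-1)*(-38) = 518 - 324 + 38 = 232.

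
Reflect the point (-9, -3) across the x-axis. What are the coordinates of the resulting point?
(-9, 3)

Reflection across x-axis: (-9, -3) → (-9, 3)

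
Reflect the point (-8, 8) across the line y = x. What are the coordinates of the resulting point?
(8, -8)

Reflection across line y = x: (-8, 8) → (8, -8)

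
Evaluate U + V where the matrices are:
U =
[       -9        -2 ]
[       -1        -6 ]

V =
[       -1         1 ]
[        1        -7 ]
U + V =
[      -10        -1 ]
[        0       -13 ]

Matrix addition is elementwise: (U+V)[i][j] = U[i][j] + V[i][j].
  (U+V)[0][0] = (-9) + (-1) = -10
  (U+V)[0][1] = (-2) + (1) = -1
  (U+V)[1][0] = (-1) + (1) = 0
  (U+V)[1][1] = (-6) + (-7) = -13
U + V =
[      -10        -1 ]
[        0       -13 ]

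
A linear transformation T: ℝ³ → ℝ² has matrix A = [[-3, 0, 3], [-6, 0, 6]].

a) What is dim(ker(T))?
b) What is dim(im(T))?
dim(ker) = 2, dim(im) = 1

Observe that row 2 = 2 × row 1 (so the rows are linearly dependent).
Thus rank(A) = 1 (only one linearly independent row).
dim(im(T)) = rank(A) = 1.
By the rank-nullity theorem applied to T: ℝ³ → ℝ², rank(A) + nullity(A) = 3 (the domain dimension), so dim(ker(T)) = 3 - 1 = 2.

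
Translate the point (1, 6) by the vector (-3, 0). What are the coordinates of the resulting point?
(-2, 6)

Translation by (-3, 0):
x' = 1 + -3 = -2
y' = 6 + 0 = 6
Homogeneous matrix: [[1, 0, -3], [0, 1, 0], [0, 0, 1]]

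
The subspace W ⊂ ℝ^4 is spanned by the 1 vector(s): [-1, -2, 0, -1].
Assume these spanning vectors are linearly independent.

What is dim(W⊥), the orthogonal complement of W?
dim(W⊥) = 3

For any subspace W of ℝ^n, dim(W) + dim(W⊥) = n (the whole-space dimension).
Here the given 1 vectors are linearly independent, so dim(W) = 1.
Thus dim(W⊥) = n - dim(W) = 4 - 1 = 3.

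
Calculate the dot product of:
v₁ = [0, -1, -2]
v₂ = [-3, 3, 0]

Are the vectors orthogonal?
-3, No

The dot product is the sum of products of corresponding components.
v₁·v₂ = (0)*(-3) + (-1)*(3) + (-2)*(0) = 0 - 3 + 0 = -3.
Two vectors are orthogonal iff their dot product is 0; here the dot product is -3, so the vectors are not orthogonal.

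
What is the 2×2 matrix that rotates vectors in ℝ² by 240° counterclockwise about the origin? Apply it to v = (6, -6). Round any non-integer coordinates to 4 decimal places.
R = [[-1/2, √3/2], [-√3/2, -1/2]]; R·v = (-8.1962, -2.1962)

A counterclockwise rotation by angle θ in ℝ² has matrix R(θ) = [[cos θ, -sin θ], [sin θ, cos θ]].
For θ = 240°: cos θ = -1/2, sin θ = -√3/2.
R(240°) = [[-1/2, √3/2], [-√3/2, -1/2]].
R·v = [-1/2·6 + (√3/2)·-6, -√3/2·6 + -1/2·-6] = (-8.1962, -2.1962).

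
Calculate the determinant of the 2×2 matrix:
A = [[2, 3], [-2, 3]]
12

For A = [[a, b], [c, d]], det(A) = a*d - b*c.
det(A) = (2)*(3) - (3)*(-2) = 6 - -6 = 12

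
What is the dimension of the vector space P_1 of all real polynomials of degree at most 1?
Dimension = 2

A polynomial of degree at most 1 can be written as a₀ + a₁x, with 2 free coefficients a₀, a₁.
The set {1, x} is a basis: it spans P_1 (every such polynomial is a linear combination of these) and is linearly independent (a polynomial is zero iff all its coefficients are zero).
Therefore dim(P_1) = 1 + 1 = 2.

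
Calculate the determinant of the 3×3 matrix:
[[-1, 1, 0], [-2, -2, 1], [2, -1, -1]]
-3

Expansion along first row:
det = -1·det([[-2,1],[-1,-1]]) - 1·det([[-2,1],[2,-1]]) + 0·det([[-2,-2],[2,-1]])
    = -1·(-2·-1 - 1·-1) - 1·(-2·-1 - 1·2) + 0·(-2·-1 - -2·2)
    = -1·3 - 1·0 + 0·6
    = -3 + 0 + 0 = -3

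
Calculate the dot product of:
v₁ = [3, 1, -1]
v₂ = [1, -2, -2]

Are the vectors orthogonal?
3, No

The dot product is the sum of products of corresponding components.
v₁·v₂ = (3)*(1) + (1)*(-2) + (-1)*(-2) = 3 - 2 + 2 = 3.
Two vectors are orthogonal iff their dot product is 0; here the dot product is 3, so the vectors are not orthogonal.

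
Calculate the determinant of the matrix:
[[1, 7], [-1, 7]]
14

For a 2×2 matrix [[a, b], [c, d]], det = ad - bc
det = (1)(7) - (7)(-1) = 7 - -7 = 14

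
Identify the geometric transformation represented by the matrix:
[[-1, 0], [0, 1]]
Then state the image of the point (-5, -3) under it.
reflection across the y-axis; image of (-5, -3) is (5, -3)

This is a symmetric orthogonal matrix with determinant -1, which characterizes a reflection in ℝ².
The matrix [[-1, 0], [0, 1]] represents: reflection across the y-axis.
Applying it to (-5, -3): [-1·-5 + 0·-3, 0·-5 + 1·-3] = (5, -3).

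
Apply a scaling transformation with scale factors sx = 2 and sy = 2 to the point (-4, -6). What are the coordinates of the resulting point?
(-8, -12)

Scaling matrix:
[[2, 0], [0, 2]]
Result: (-4 × 2, -6 × 2) = (-8, -12)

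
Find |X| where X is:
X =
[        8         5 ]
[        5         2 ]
det(X) = -9

For a 2×2 matrix [[a, b], [c, d]], det = a*d - b*c.
det(X) = (8)*(2) - (5)*(5) = 16 - 25 = -9.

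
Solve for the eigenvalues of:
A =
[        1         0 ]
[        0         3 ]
λ = 1, 3

Solve det(A - λI) = 0. For a 2×2 matrix the characteristic equation is λ² - (trace)λ + det = 0.
trace(A) = a + d = 1 + 3 = 4.
det(A) = a*d - b*c = (1)*(3) - (0)*(0) = 3 - 0 = 3.
Characteristic equation: λ² - (4)λ + (3) = 0.
Discriminant = (4)² - 4*(3) = 16 - 12 = 4.
λ = (4 ± √4) / 2 = (4 ± 2) / 2 = 1, 3.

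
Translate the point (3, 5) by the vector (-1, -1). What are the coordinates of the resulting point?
(2, 4)

Translation by (-1, -1):
x' = 3 + -1 = 2
y' = 5 + -1 = 4
Homogeneous matrix: [[1, 0, -1], [0, 1, -1], [0, 0, 1]]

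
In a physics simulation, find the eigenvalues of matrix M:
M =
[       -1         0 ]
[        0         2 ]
λ = -1, 2

Solve det(M - λI) = 0. For a 2×2 matrix the characteristic equation is λ² - (trace)λ + det = 0.
trace(M) = a + d = -1 + 2 = 1.
det(M) = a*d - b*c = (-1)*(2) - (0)*(0) = -2 - 0 = -2.
Characteristic equation: λ² - (1)λ + (-2) = 0.
Discriminant = (1)² - 4*(-2) = 1 + 8 = 9.
λ = (1 ± √9) / 2 = (1 ± 3) / 2 = -1, 2.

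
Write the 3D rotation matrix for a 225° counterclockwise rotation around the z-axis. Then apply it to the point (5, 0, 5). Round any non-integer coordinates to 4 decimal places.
R = [[-√2/2, √2/2, 0], [-√2/2, -√2/2, 0], [0, 0, 1]]; R·(5, 0, 5) = (-3.5355, -3.5355, 5.0000)

Rotation matrix for 225° around z-axis:
cos(225°) = -√2/2, sin(225°) = -√2/2
R = [[-√2/2, √2/2, 0], [-√2/2, -√2/2, 0], [0, 0, 1]]
Apply to (5, 0, 5): R·[5, 0, 5]ᵀ = (-3.5355, -3.5355, 5.0000)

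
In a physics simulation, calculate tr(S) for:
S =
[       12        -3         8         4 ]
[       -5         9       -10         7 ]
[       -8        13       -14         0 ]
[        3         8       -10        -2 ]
tr(S) = 12 + 9 - 14 - 2 = 5

The trace of a square matrix is the sum of its diagonal entries.
Diagonal entries of S: S[0][0] = 12, S[1][1] = 9, S[2][2] = -14, S[3][3] = -2.
tr(S) = 12 + 9 - 14 - 2 = 5.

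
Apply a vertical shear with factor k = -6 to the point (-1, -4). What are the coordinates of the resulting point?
(-1, 2)

Shear matrix for vertical shear with factor k = -6:
[[1, 0], [-6, 1]]
Result: (-1, -4) → (-1, 2)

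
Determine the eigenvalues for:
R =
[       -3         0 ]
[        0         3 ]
λ = -3, 3

Solve det(R - λI) = 0. For a 2×2 matrix the characteristic equation is λ² - (trace)λ + det = 0.
trace(R) = a + d = -3 + 3 = 0.
det(R) = a*d - b*c = (-3)*(3) - (0)*(0) = -9 - 0 = -9.
Characteristic equation: λ² - (0)λ + (-9) = 0.
Discriminant = (0)² - 4*(-9) = 0 + 36 = 36.
λ = (0 ± √36) / 2 = (0 ± 6) / 2 = -3, 3.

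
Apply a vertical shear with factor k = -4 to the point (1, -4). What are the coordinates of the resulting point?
(1, -8)

Shear matrix for vertical shear with factor k = -4:
[[1, 0], [-4, 1]]
Result: (1, -4) → (1, -8)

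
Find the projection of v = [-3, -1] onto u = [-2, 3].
[-6/13, 9/13]

The projection of v onto u is proj_u(v) = ((v·u) / (u·u)) · u.
v·u = (-3)*(-2) + (-1)*(3) = 3.
u·u = (-2)*(-2) + (3)*(3) = 13.
coefficient = 3 / 13 = 3/13.
proj_u(v) = 3/13 · [-2, 3] = [-6/13, 9/13].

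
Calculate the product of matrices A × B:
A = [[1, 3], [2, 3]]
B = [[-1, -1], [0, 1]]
[[-1, 2], [-2, 1]]

Matrix multiplication:
C[0][0] = 1×-1 + 3×0 = -1
C[0][1] = 1×-1 + 3×1 = 2
C[1][0] = 2×-1 + 3×0 = -2
C[1][1] = 2×-1 + 3×1 = 1
Result: [[-1, 2], [-2, 1]]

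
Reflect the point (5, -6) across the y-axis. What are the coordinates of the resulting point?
(-5, -6)

Reflection across y-axis: (5, -6) → (-5, -6)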